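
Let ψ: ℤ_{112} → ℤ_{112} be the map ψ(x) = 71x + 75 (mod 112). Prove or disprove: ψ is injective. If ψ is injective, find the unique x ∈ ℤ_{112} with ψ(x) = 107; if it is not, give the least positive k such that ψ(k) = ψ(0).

Suppose ψ(a) = ψ(b) in ℤ_{112}. Then 71a + 75 ≡ 71b + 75 (mod 112), therefore 71(a − b) ≡ 0 (mod 112).
Since gcd(71, 112) = 1, 71 is invertible modulo 112, so a − b ≡ 0 (mod 112), i.e. a = b.
Thus ψ is injective.
We now compute 71⁻¹ mod 112 explicitly. Euclid's algorithm: 112 = 1·71 + 41, 71 = 1·41 + 30, 41 = 1·30 + 11, 30 = 2·11 + 8, 11 = 1·8 + 3, 8 = 2·3 + 2, 3 = 1·2 + 1; back-substituting gives 1 = 71·71 − 45·112, so 71⁻¹ ≡ 71 (mod 112).
Since ψ is injective, we compute ψ⁻¹(107): solve 71x + 75 ≡ 107 (mod 112), i.e. 71x ≡ 32 (mod 112).
Multiplying by 71⁻¹ = 71 gives x ≡ 71·32 = 2272 = 20·112 + 32 ≡ 32 (mod 112).
Check: ψ(32) = 71·32 + 75 = 2347 = 20·112 + 107 ≡ 107 (mod 112).

32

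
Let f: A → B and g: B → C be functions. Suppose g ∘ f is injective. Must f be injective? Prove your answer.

injective

Suppose f(u) = f(v). Applying g: (g ∘ f)(u) = (g ∘ f)(v). Since g ∘ f is injective, u = v. So f is injective.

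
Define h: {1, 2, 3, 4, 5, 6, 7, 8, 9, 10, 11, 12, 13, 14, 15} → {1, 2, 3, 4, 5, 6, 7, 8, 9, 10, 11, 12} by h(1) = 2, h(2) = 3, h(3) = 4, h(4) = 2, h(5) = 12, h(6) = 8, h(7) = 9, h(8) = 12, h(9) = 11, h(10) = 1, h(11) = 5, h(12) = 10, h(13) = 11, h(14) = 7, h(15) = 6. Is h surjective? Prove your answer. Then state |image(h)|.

12

Every element of the codomain has a preimage: 1 = h(10), 2 = h(1), 3 = h(2), 4 = h(3), 5 = h(11), 6 = h(15), 7 = h(14), 8 = h(6), 9 = h(7), 10 = h(12), 11 = h(9), 12 = h(5).
Thus h is surjective.
The image of h is {1, 2, 3, 4, 5, 6, 7, 8, 9, 10, 11, 12}, which has 12 elements.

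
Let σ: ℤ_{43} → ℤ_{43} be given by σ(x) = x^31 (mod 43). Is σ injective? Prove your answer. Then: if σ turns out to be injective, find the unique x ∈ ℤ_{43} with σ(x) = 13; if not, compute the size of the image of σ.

Since 43 is prime, the nonzero elements of ℤ_{43} form a cyclic group of order 42.
As gcd(31, 42) = 1, raising to the 31st power is a bijection on this group: if s^31 ≡ t^31 then (st^{−1})^31 = 1, and the only element of order dividing gcd(31, 42) = 1 is 1, so s = t.
With σ(0) = 0 this makes σ injective on all of ℤ_{43}, hence bijective (finite equal-size domain and codomain). In particular σ is injective.
Since σ is injective, we find the preimage of 13. The inverse of x ↦ x^31 on (ℤ_{43})^× is x ↦ x^19, because 31·19 = 589 = 14·42 + 1 ≡ 1 (mod 42) and x^{42} = 1 for x ≠ 0 (Fermat). So σ⁻¹(13) = 13^19 mod 43.
Repeated squaring mod 43: 13^1 ≡ 13, 13^2 ≡ 13² = 169 ≡ 40, 13^4 ≡ 40² = 1600 ≡ 9, 13^8 ≡ 9² = 81 ≡ 38, 13^16 ≡ 38² = 1444 ≡ 25. Since 19 = 16 + 2 + 1, 13^19 ≡ 25·40·13: 25·40 = 1000 ≡ 11, then 11·13 = 143 ≡ 14. So 13^19 ≡ 14 (mod 43).
Hence σ⁻¹(13) = 14.

14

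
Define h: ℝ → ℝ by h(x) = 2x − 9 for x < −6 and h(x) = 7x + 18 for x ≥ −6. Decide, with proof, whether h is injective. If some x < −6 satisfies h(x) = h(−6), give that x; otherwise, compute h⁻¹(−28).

-15/2

Both pieces are strictly increasing (slopes 2 and 7), so each is injective on its own interval.
The left piece maps (−∞, −6) onto (−∞, −21); the right piece maps [−6, ∞) onto [−24, ∞).
These images overlap. In particular h(−6) = −24 (right piece), and solving 2x − 9 = −24 on the left piece gives x = −15/2 < −6.
So h(−15/2) = h(−6) with −15/2 ≠ −6, and h is not injective. This x = −15/2 is the requested value below −6.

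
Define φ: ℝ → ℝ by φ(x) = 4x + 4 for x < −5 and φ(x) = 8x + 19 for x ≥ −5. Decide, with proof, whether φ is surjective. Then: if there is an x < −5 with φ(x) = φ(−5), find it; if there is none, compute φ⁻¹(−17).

-25/4

Both pieces are strictly increasing (slopes 4 and 8), so each is injective on its own interval.
The left piece maps (−∞, −5) onto (−∞, −16); the right piece maps [−5, ∞) onto [−21, ∞).
The union (−∞, −16) ∪ [−21, ∞) covers ℝ, so φ is surjective.
For the follow-up: the images overlap, so an x < −5 with φ(x) = φ(−5) exists. φ(−5) = −21; solving 4x + 4 = −21 for x < −5 gives x = (−21 − 4)/4 = −25/4.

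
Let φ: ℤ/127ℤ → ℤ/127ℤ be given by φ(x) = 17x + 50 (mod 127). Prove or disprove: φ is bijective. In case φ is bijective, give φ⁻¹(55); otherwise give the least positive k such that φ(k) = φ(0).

Recall that φ is injective when φ(u) = φ(v) forces u = v.
Suppose φ(u) = φ(v) in ℤ/127ℤ. Then 17u + 50 ≡ 17v + 50 (mod 127), thus 17(u − v) ≡ 0 (mod 127).
Since gcd(17, 127) = 1, 17 is invertible modulo 127, hence u − v ≡ 0 (mod 127), i.e. u = v.
We now compute 17⁻¹ mod 127 explicitly. Euclid's algorithm: 127 = 7·17 + 8, 17 = 2·8 + 1; back-substituting gives 1 = 15·17 − 2·127, so 17⁻¹ ≡ 15 (mod 127).
For any y ∈ ℤ/127ℤ, x = 15(y − 50) mod 127 satisfies φ(x) = 17·15(y − 50) + 50 ≡ y (since 17·15 ≡ 1 mod 127). So every y has a preimage.
Thus φ is bijective.
Since φ is bijective, we compute φ⁻¹(55): solve 17x + 50 ≡ 55 (mod 127), i.e. 17x ≡ 5 (mod 127).
Multiplying by 17⁻¹ = 15 gives x ≡ 15·5 = 75 ≡ 75 (mod 127).
Check: φ(75) = 17·75 + 50 = 1325 = 10·127 + 55 ≡ 55 (mod 127).

75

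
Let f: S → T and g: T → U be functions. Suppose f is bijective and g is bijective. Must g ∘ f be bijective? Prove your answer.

bijective

Injectivity: if g(f(s)) = g(f(t)) then f(s) = f(t) (g injective) so s = t (f injective).
Surjectivity: for c ∈ U pick b with g(b) = c, then a with f(a) = b; then (g ∘ f)(a) = c.
Therefore g ∘ f is bijective.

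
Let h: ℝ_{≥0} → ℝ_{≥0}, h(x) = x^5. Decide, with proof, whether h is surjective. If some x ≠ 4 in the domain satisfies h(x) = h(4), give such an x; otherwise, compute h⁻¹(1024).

4

For any y ∈ ℝ_{≥0}, x = y^{1/5} ∈ ℝ_{≥0} gives h(x) = y, so h is surjective.
Since x ↦ x^5 is strictly increasing on ℝ_{≥0}, it is injective there, so no x ≠ 4 in the domain has h(x) = h(4). We therefore compute h⁻¹(1024) = 1024^{1/5} = 4 (indeed 4^5 = 1024).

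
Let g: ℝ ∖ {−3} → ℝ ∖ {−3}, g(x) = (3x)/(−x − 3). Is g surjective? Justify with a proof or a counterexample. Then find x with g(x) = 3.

For any y ≠ −3, solving y(−x − 3) = 3x for x gives a well-defined x ≠ −3. So g is surjective.
Solving g(x) = 3: cross-multiplying gives 3x = 3(−x − 3), which rearranges to 6x = −9, so x = −3/2.

-3/2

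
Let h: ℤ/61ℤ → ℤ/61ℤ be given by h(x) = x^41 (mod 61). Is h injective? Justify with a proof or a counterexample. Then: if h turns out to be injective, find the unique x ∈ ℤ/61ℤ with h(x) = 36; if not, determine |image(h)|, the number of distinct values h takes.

45

Since 61 is prime, the nonzero elements of ℤ/61ℤ form a cyclic group of order 60.
As gcd(41, 60) = 1, raising to the 41st power is a bijection on this group: if u^41 ≡ v^41 then (uv^{−1})^41 = 1, and the only element of order dividing gcd(41, 60) = 1 is 1, so u = v.
With h(0) = 0 this makes h injective on all of ℤ/61ℤ, hence bijective (finite equal-size domain and codomain). In particular h is injective.
Since h is injective, we find the preimage of 36. The inverse of x ↦ x^41 on (ℤ/61ℤ)^× is x ↦ x^41, because 41·41 = 1681 = 28·60 + 1 ≡ 1 (mod 60) and x^{60} = 1 for x ≠ 0 (Fermat). So h⁻¹(36) = 36^41 mod 61.
Repeated squaring mod 61: 36^1 ≡ 36, 36^2 ≡ 36² = 1296 ≡ 15, 36^4 ≡ 15² = 225 ≡ 42, 36^8 ≡ 42² = 1764 ≡ 56, 36^16 ≡ 56² = 3136 ≡ 25, 36^32 ≡ 25² = 625 ≡ 15. Since 41 = 32 + 8 + 1, 36^41 ≡ 15·56·36: 15·56 = 840 ≡ 47, then 47·36 = 1692 ≡ 45. So 36^41 ≡ 45 (mod 61).
Hence h⁻¹(36) = 45.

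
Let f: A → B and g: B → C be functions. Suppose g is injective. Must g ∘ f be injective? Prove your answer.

not injective

No. Take A = {1, 2}, B = C = {1, 2}, f(1) = f(2) = 1, and g = identity (injective).
Then (g ∘ f)(1) = (g ∘ f)(2) = 1 with 1 ≠ 2, so g ∘ f is not injective.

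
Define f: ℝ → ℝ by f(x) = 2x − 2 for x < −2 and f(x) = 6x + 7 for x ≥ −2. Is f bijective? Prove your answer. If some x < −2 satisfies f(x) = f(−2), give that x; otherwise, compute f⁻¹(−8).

-3

Both pieces are strictly increasing (slopes 2 and 6), so each is injective on its own interval.
The left piece maps (−∞, −2) onto (−∞, −6); the right piece maps [−2, ∞) onto [−5, ∞).
The images leave a gap (−6 has no preimage), so f is not surjective, hence not bijective.
Because the two images are disjoint, no x < −2 has f(x) = f(−2), so we compute f⁻¹(−8): −8 lies in (−∞, −6), so solve 2x − 2 = −8: x = (−8 + 2)/2 = −3.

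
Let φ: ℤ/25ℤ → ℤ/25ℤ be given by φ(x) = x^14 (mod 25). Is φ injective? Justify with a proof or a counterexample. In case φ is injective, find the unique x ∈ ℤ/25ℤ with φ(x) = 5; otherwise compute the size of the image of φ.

11

φ(0) = 0^14 = 0.
φ(5): Repeated squaring mod 25: 5^1 ≡ 5, 5^2 ≡ 5² = 25 ≡ 0, 5^4 ≡ 0² = 0, 5^8 ≡ 0² = 0. Since 14 = 8 + 4 + 2, 5^14 ≡ 0·0·0: 0·0 = 0, then 0·0 = 0. So 5^14 ≡ 0 (mod 25).
So φ(0) = φ(5) = 0 while 0 ≠ 5, thus φ is not injective.
Since φ is not injective, we determine |image(φ)|. Computing x^14 mod 25 for each x (by repeated squaring, reducing mod 25 at every step), the values φ(0), φ(1), …, φ(24) are: 0, 1, 9, 19, 6, 0, 21, 24, 4, 11, 0, 16, 14, 14, 16, 0, 11, 4, 24, 21, 0, 6, 19, 9, 1.
The distinct values are {0, 1, 4, 6, 9, 11, 14, 16, 19, 21, 24}; there are 11 of them.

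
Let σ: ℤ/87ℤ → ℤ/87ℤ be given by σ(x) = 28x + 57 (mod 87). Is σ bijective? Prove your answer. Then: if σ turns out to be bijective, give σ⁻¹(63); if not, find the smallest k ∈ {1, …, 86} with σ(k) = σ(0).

81

By definition, σ is injective when σ(x_1) = σ(x_2) forces x_1 = x_2.
Suppose σ(x_1) = σ(x_2) in ℤ/87ℤ. Then 28x_1 + 57 ≡ 28x_2 + 57 (mod 87), so 28(x_1 − x_2) ≡ 0 (mod 87).
Since gcd(28, 87) = 1, 28 is invertible modulo 87, so x_1 − x_2 ≡ 0 (mod 87), i.e. x_1 = x_2.
We now compute 28⁻¹ mod 87 explicitly. Euclid's algorithm: 87 = 3·28 + 3, 28 = 9·3 + 1; back-substituting gives 1 = 28·28 − 9·87, so 28⁻¹ ≡ 28 (mod 87).
For any y ∈ ℤ/87ℤ, x = 28(y − 57) mod 87 satisfies σ(x) = 28·28(y − 57) + 57 ≡ y (since 28·28 ≡ 1 mod 87). So every y has a preimage.
Hence σ is bijective.
Since σ is bijective, we find σ⁻¹(63): we need 28x ≡ 63 − 57 ≡ 6 (mod 87). Using 28⁻¹ = 28: x ≡ 28·6 = 168 = 1·87 + 81, so x = 81.
Check: σ(81) = 28·81 + 57 = 2325 = 26·87 + 63 ≡ 63 (mod 87).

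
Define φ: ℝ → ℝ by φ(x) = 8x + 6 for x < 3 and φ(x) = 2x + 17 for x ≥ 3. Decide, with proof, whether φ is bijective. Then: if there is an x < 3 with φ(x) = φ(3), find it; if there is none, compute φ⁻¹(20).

Both pieces are strictly increasing (slopes 8 and 2), so each is injective on its own interval.
The left piece maps (−∞, 3) onto (−∞, 30); the right piece maps [3, ∞) onto [23, ∞).
These images overlap. In particular φ(3) = 23 (right piece), and solving 8x + 6 = 23 on the left piece gives x = 17/8 < 3.
So φ(17/8) = φ(3) with 17/8 ≠ 3, and φ is not injective, hence not bijective. This x = 17/8 is the requested value below 3.

17/8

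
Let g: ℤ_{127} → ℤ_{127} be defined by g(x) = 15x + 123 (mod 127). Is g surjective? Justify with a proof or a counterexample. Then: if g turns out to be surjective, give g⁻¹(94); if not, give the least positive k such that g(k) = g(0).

By definition, surjectivity means every element of the codomain has a preimage under g.
Since gcd(15, 127) = 1, 15 is invertible modulo 127. Euclid's algorithm: 127 = 8·15 + 7, 15 = 2·7 + 1; back-substituting gives 1 = 17·15 − 2·127, so 15⁻¹ ≡ 17 (mod 127).
For any y ∈ ℤ_{127}, x = 17(y − 123) mod 127 satisfies g(x) = 15·17(y − 123) + 123 ≡ y (since 15·17 ≡ 1 mod 127). So every y has a preimage.
Thus g is surjective.
Since g is surjective, we find g⁻¹(94): we need 15x ≡ 94 − 123 ≡ 98 (mod 127). Using 15⁻¹ = 17: x ≡ 17·98 = 1666 = 13·127 + 15, so x = 15.
Check: g(15) = 15·15 + 123 = 348 = 2·127 + 94 ≡ 94 (mod 127).

15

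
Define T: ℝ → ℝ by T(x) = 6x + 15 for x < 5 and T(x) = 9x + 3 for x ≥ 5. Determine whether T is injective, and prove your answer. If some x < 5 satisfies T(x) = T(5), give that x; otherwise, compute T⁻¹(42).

Both pieces are strictly increasing (slopes 6 and 9), so each is injective on its own interval.
The left piece maps (−∞, 5) onto (−∞, 45); the right piece maps [5, ∞) onto [48, ∞).
These images are disjoint, so no value is attained by both pieces. Hence T is injective.
Because the two images are disjoint, no x < 5 has T(x) = T(5), so we compute T⁻¹(42): 42 lies in (−∞, 45), so solve 6x + 15 = 42: x = (42 − 15)/6 = 9/2.

9/2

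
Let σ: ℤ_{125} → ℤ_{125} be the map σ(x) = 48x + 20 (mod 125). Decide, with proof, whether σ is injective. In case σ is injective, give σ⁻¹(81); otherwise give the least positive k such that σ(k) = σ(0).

82

If σ(x_1) = σ(x_2), then 48x_1 ≡ 48x_2 (mod 125). Because gcd(48, 125) = 1, we may cancel 48 to get x_1 ≡ x_2 (mod 125).
Hence σ is injective.
We now compute 48⁻¹ mod 125 explicitly. Euclid's algorithm: 125 = 2·48 + 29, 48 = 1·29 + 19, 29 = 1·19 + 10, 19 = 1·10 + 9, 10 = 1·9 + 1; back-substituting gives 1 = 112·48 − 43·125, so 48⁻¹ ≡ 112 (mod 125).
Since σ is injective, we find σ⁻¹(81): we need 48x ≡ 81 − 20 ≡ 61 (mod 125). Using 48⁻¹ = 112: x ≡ 112·61 = 6832 = 54·125 + 82, so x = 82.
Check: σ(82) = 48·82 + 20 = 3956 = 31·125 + 81 ≡ 81 (mod 125).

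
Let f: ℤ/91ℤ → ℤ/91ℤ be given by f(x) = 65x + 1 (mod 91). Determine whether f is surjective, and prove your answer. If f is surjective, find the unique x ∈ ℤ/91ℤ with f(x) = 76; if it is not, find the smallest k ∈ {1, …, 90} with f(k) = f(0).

7

Since gcd(65, 91) = 13, we have 65x ≡ 0 (mod 13) for all x, so f(x) ≡ 1 (mod 13).
But 0 ≢ 1 (mod 13), so 0 ∈ ℤ/91ℤ has no preimage. Hence f is not surjective.
Since f is not surjective, we find the least positive k with f(k) = f(0): this means 65k ≡ 0 (mod 91), i.e. 91 ∣ 65k. Since gcd(65, 91) = 13, dividing through by 13 this holds exactly when 7 ∣ 5k, and as gcd(5, 7) = 1, exactly when 7 ∣ k.
The smallest positive such k is 7.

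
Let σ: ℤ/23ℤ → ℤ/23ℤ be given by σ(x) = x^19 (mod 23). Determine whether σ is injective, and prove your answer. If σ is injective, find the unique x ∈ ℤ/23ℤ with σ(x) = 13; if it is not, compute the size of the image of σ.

Since 23 is prime, the nonzero elements of ℤ/23ℤ form a cyclic group of order 22.
As gcd(19, 22) = 1, raising to the 19th power is a bijection on this group: if s^19 ≡ t^19 then (st^{−1})^19 = 1, and the only element of order dividing gcd(19, 22) = 1 is 1, so s = t.
With σ(0) = 0 this makes σ injective on all of ℤ/23ℤ, hence bijective (finite equal-size domain and codomain). In particular σ is injective.
Since σ is injective, we find the preimage of 13. The inverse of x ↦ x^19 on (ℤ/23ℤ)^× is x ↦ x^7, because 19·7 = 133 = 6·22 + 1 ≡ 1 (mod 22) and x^{22} = 1 for x ≠ 0 (Fermat). So σ⁻¹(13) = 13^7 mod 23.
Repeated squaring mod 23: 13^1 ≡ 13, 13^2 ≡ 13² = 169 ≡ 8, 13^4 ≡ 8² = 64 ≡ 18. Since 7 = 4 + 2 + 1, 13^7 ≡ 18·8·13: 18·8 = 144 ≡ 6, then 6·13 = 78 ≡ 9. So 13^7 ≡ 9 (mod 23).
Hence σ⁻¹(13) = 9.

9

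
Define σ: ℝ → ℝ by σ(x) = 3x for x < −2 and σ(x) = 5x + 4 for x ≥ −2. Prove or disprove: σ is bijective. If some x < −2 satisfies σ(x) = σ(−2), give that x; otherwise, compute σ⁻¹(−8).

Both pieces are strictly increasing (slopes 3 and 5), so each is injective on its own interval.
The left piece maps (−∞, −2) onto (−∞, −6); the right piece maps [−2, ∞) onto [−6, ∞).
Since −6 = −6, the images partition ℝ: σ is injective and surjective, hence bijective.
Because the two images are disjoint, no x < −2 has σ(x) = σ(−2), so we compute σ⁻¹(−8): −8 lies in (−∞, −6), so solve 3x = −8: x = (−8 − 0)/3 = −8/3.

-8/3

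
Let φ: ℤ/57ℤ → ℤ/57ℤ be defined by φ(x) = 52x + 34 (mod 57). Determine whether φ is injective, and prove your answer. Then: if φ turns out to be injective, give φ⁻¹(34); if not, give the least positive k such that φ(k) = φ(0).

0

By definition, φ is injective if φ(a) = φ(b) implies a = b.
If φ(a) = φ(b), then 52a ≡ 52b (mod 57). Because gcd(52, 57) = 1, we may cancel 52 to get a ≡ b (mod 57).
Thus φ is injective.
We now compute 52⁻¹ mod 57 explicitly. Euclid's algorithm: 57 = 1·52 + 5, 52 = 10·5 + 2, 5 = 2·2 + 1; back-substituting gives 1 = 34·52 − 31·57, so 52⁻¹ ≡ 34 (mod 57).
Since φ is injective, we compute φ⁻¹(34): solve 52x + 34 ≡ 34 (mod 57), i.e. 52x ≡ 0 (mod 57).
Multiplying by 52⁻¹ = 34 gives x ≡ 34·0 = 0 ≡ 0 (mod 57).
Check: φ(0) = 52·0 + 34 = 34 ≡ 34 (mod 57).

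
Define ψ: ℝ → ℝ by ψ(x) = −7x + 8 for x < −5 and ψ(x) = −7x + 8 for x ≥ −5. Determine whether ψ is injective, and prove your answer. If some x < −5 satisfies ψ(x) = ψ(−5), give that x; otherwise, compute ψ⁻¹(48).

Both pieces are strictly decreasing (slopes −7 and −7), so each is injective on its own interval.
The left piece maps (−∞, −5) onto (43, ∞); the right piece maps [−5, ∞) onto (−∞, 43].
These images are disjoint, so no value is attained by both pieces. Hence ψ is injective.
Because the two images are disjoint, no x < −5 has ψ(x) = ψ(−5), so we compute ψ⁻¹(48): 48 lies in (43, ∞), so solve −7x + 8 = 48: x = (48 − 8)/(−7) = −40/7.

-40/7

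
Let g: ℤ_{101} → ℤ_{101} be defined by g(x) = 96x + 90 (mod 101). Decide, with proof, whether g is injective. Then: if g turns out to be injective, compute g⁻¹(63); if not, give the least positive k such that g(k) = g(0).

If g(u) = g(v), then 96u ≡ 96v (mod 101). Because gcd(96, 101) = 1, we may cancel 96 to get u ≡ v (mod 101).
Therefore g is injective.
We now compute 96⁻¹ mod 101 explicitly. Euclid's algorithm: 101 = 1·96 + 5, 96 = 19·5 + 1; back-substituting gives 1 = 20·96 − 19·101, so 96⁻¹ ≡ 20 (mod 101).
Since g is injective, we find g⁻¹(63): we need 96x ≡ 63 − 90 ≡ 74 (mod 101). Using 96⁻¹ = 20: x ≡ 20·74 = 1480 = 14·101 + 66, so x = 66.
Check: g(66) = 96·66 + 90 = 6426 = 63·101 + 63 ≡ 63 (mod 101).

66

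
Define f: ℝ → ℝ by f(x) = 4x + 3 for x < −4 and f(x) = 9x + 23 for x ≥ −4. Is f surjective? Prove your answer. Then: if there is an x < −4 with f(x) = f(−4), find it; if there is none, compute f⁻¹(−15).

Both pieces are strictly increasing (slopes 4 and 9), so each is injective on its own interval.
The left piece maps (−∞, −4) onto (−∞, −13); the right piece maps [−4, ∞) onto [−13, ∞).
These images together cover ℝ, so f is surjective.
Because the two images are disjoint, no x < −4 has f(x) = f(−4), so we compute f⁻¹(−15): −15 lies in (−∞, −13), so solve 4x + 3 = −15: x = (−15 − 3)/4 = −9/2.

-9/2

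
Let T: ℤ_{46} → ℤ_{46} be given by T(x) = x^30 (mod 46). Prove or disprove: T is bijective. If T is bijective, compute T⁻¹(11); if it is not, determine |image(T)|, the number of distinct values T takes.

24

T(22): Repeated squaring mod 46: 22^1 ≡ 22, 22^2 ≡ 22² = 484 ≡ 24, 22^4 ≡ 24² = 576 ≡ 24, 22^8 ≡ 24² = 576 ≡ 24, 22^16 ≡ 24² = 576 ≡ 24. Since 30 = 16 + 8 + 4 + 2, 22^30 ≡ 24·24·24·24: 24·24 = 576 ≡ 24, then 24·24 = 576 ≡ 24, then 24·24 = 576 ≡ 24. So 22^30 ≡ 24 (mod 46).
T(24): Repeated squaring mod 46: 24^1 ≡ 24, 24^2 ≡ 24² = 576 ≡ 24, 24^4 ≡ 24² = 576 ≡ 24, 24^8 ≡ 24² = 576 ≡ 24, 24^16 ≡ 24² = 576 ≡ 24. Since 30 = 16 + 8 + 4 + 2, 24^30 ≡ 24·24·24·24: 24·24 = 576 ≡ 24, then 24·24 = 576 ≡ 24, then 24·24 = 576 ≡ 24. So 24^30 ≡ 24 (mod 46).
So T(22) = T(24) = 24 while 22 ≠ 24, therefore T is not injective, hence not bijective.
Since T is not bijective, we determine |image(T)|. Computing x^30 mod 46 for each x (by repeated squaring, reducing mod 46 at every step), the values T(0), T(1), …, T(45) are: 0, 1, 26, 29, 32, 39, 18, 35, 4, 13, 2, 31, 8, 25, 36, 27, 12, 41, 16, 9, 6, 3, 24, 23, 24, 3, 6, 9, 16, 41, 12, 27, 36, 25, 8, 31, 2, 13, 4, 35, 18, 39, 32, 29, 26, 1.
The distinct values are {0, 1, 2, 3, 4, 6, 8, 9, 12, 13, 16, 18, 23, 24, 25, 26, 27, 29, 31, 32, 35, 36, 39, 41}; there are 24 of them.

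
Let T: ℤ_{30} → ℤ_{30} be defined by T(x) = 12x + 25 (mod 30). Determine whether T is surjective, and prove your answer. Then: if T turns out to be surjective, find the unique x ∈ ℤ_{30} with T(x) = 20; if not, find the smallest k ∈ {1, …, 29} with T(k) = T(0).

5

Since gcd(12, 30) = 6, we have 12x ≡ 0 (mod 6) for all x, so T(x) ≡ 1 (mod 6).
But 0 ≢ 1 (mod 6), so 0 ∈ ℤ_{30} has no preimage. Thus T is not surjective.
Since T is not surjective, we find the least positive k with T(k) = T(0): this means 12k ≡ 0 (mod 30), i.e. 30 ∣ 12k. Since gcd(12, 30) = 6, dividing through by 6 this holds exactly when 5 ∣ 2k, and as gcd(2, 5) = 1, exactly when 5 ∣ k.
The smallest positive such k is 5.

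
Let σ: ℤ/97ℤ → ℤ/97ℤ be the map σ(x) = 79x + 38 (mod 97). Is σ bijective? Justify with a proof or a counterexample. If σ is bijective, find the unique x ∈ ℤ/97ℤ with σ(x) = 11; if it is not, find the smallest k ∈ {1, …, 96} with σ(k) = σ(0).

50

Suppose σ(u) = σ(v) in ℤ/97ℤ. Then 79u + 38 ≡ 79v + 38 (mod 97), thus 79(u − v) ≡ 0 (mod 97).
Since gcd(79, 97) = 1, 79 is invertible modulo 97, so u − v ≡ 0 (mod 97), i.e. u = v.
We now compute 79⁻¹ mod 97 explicitly. Euclid's algorithm: 97 = 1·79 + 18, 79 = 4·18 + 7, 18 = 2·7 + 4, 7 = 1·4 + 3, 4 = 1·3 + 1; back-substituting gives 1 = 70·79 − 57·97, so 79⁻¹ ≡ 70 (mod 97).
Then y ↦ 70(y − 38) is a two-sided inverse to σ, so every y ∈ ℤ/97ℤ has a preimage.
Thus σ is bijective.
Since σ is bijective, we find σ⁻¹(11): we need 79x ≡ 11 − 38 ≡ 70 (mod 97). Using 79⁻¹ = 70: x ≡ 70·70 = 4900 = 50·97 + 50, so x = 50.
Check: σ(50) = 79·50 + 38 = 3988 = 41·97 + 11 ≡ 11 (mod 97).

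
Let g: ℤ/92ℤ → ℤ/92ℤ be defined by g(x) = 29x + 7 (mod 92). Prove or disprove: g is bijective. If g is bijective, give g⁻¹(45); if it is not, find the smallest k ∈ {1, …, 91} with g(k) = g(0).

Recall: g is injective when g(x_1) = g(x_2) forces x_1 = x_2.
Suppose g(x_1) = g(x_2) in ℤ/92ℤ. Then 29x_1 + 7 ≡ 29x_2 + 7 (mod 92), hence 29(x_1 − x_2) ≡ 0 (mod 92).
Since gcd(29, 92) = 1, 29 is invertible modulo 92, thus x_1 − x_2 ≡ 0 (mod 92), i.e. x_1 = x_2.
We now compute 29⁻¹ mod 92 explicitly. Euclid's algorithm: 92 = 3·29 + 5, 29 = 5·5 + 4, 5 = 1·4 + 1; back-substituting gives 1 = 73·29 − 23·92, so 29⁻¹ ≡ 73 (mod 92).
For any y ∈ ℤ/92ℤ, x = 73(y − 7) mod 92 satisfies g(x) = 29·73(y − 7) + 7 ≡ y (since 29·73 ≡ 1 mod 92). So every y has a preimage.
Hence g is bijective.
Since g is bijective, we find g⁻¹(45): we need 29x ≡ 45 − 7 ≡ 38 (mod 92). Using 29⁻¹ = 73: x ≡ 73·38 = 2774 = 30·92 + 14, so x = 14.
Check: g(14) = 29·14 + 7 = 413 = 4·92 + 45 ≡ 45 (mod 92).

14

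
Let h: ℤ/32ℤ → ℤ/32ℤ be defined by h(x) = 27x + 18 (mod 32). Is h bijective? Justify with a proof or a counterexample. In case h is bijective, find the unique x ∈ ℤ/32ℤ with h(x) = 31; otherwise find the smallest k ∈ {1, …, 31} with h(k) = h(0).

23

If h(s) = h(t), then 27s ≡ 27t (mod 32). Because gcd(27, 32) = 1, we may cancel 27 to get s ≡ t (mod 32).
We now compute 27⁻¹ mod 32 explicitly. Euclid's algorithm: 32 = 1·27 + 5, 27 = 5·5 + 2, 5 = 2·2 + 1; back-substituting gives 1 = 19·27 − 16·32, so 27⁻¹ ≡ 19 (mod 32).
For any y ∈ ℤ/32ℤ, x = 19(y − 18) mod 32 satisfies h(x) = 27·19(y − 18) + 18 ≡ y (since 27·19 ≡ 1 mod 32). So every y has a preimage.
Thus h is bijective.
Since h is bijective, we compute h⁻¹(31): solve 27x + 18 ≡ 31 (mod 32), i.e. 27x ≡ 13 (mod 32).
Multiplying by 27⁻¹ = 19 gives x ≡ 19·13 = 247 = 7·32 + 23 ≡ 23 (mod 32).
Check: h(23) = 27·23 + 18 = 639 = 19·32 + 31 ≡ 31 (mod 32).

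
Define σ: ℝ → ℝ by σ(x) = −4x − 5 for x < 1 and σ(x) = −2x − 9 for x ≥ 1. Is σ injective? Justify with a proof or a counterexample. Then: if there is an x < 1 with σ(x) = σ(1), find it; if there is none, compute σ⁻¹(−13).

Both pieces are strictly decreasing (slopes −4 and −2), so each is injective on its own interval.
The left piece maps (−∞, 1) onto (−9, ∞); the right piece maps [1, ∞) onto (−∞, −11].
These images are disjoint, so no value is attained by both pieces. Therefore σ is injective.
Because the two images are disjoint, no x < 1 has σ(x) = σ(1), so we compute σ⁻¹(−13): −13 lies in (−∞, −11], so solve −2x − 9 = −13: x = (−13 + 9)/(−2) = 2.

2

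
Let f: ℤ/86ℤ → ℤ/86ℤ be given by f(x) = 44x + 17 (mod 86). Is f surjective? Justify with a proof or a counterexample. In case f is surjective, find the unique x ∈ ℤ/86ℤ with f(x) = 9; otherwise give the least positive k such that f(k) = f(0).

By definition, surjectivity means every element of the codomain has a preimage under f.
Since gcd(44, 86) = 2, we have 44x ≡ 0 (mod 2) for all x, so f(x) ≡ 1 (mod 2).
But 0 ≢ 1 (mod 2), so 0 ∈ ℤ/86ℤ has no preimage. Hence f is not surjective.
Since f is not surjective, we find the least positive k with f(k) = f(0): this means 44k ≡ 0 (mod 86), i.e. 86 ∣ 44k. Since gcd(44, 86) = 2, dividing through by 2 this holds exactly when 43 ∣ 22k, and as gcd(22, 43) = 1, exactly when 43 ∣ k.
The smallest positive such k is 43.

43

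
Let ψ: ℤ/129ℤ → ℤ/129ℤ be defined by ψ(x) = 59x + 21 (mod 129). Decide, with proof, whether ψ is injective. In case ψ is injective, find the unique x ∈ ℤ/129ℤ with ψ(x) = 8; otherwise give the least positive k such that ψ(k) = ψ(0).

If ψ(s) = ψ(t), then 59s ≡ 59t (mod 129). Because gcd(59, 129) = 1, we may cancel 59 to get s ≡ t (mod 129).
Thus ψ is injective.
We now compute 59⁻¹ mod 129 explicitly. Euclid's algorithm: 129 = 2·59 + 11, 59 = 5·11 + 4, 11 = 2·4 + 3, 4 = 1·3 + 1; back-substituting gives 1 = 35·59 − 16·129, so 59⁻¹ ≡ 35 (mod 129).
Since ψ is injective, we find ψ⁻¹(8): we need 59x ≡ 8 − 21 ≡ 116 (mod 129). Using 59⁻¹ = 35: x ≡ 35·116 = 4060 = 31·129 + 61, so x = 61.
Check: ψ(61) = 59·61 + 21 = 3620 = 28·129 + 8 ≡ 8 (mod 129).

61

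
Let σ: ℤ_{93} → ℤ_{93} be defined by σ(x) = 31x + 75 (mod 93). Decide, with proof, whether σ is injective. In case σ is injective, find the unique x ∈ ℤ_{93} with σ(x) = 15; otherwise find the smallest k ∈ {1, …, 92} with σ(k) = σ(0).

Recall that σ is injective when σ(s) = σ(t) forces s = t.
We have gcd(31, 93) = 31 > 1. Taking s = 0 and t = 3: σ(0) = 75 and σ(3) = 31·3 + 75 = 168 ≡ 75 (mod 93).
So σ(0) = σ(3) while 0 ≠ 3, thus σ is not injective.
Since σ is not injective, we find the least positive k with σ(k) = σ(0): this means 31k ≡ 0 (mod 93), i.e. 93 ∣ 31k. Since gcd(31, 93) = 31, dividing through by 31 this holds exactly when 3 ∣ k.
The smallest positive such k is 3.

3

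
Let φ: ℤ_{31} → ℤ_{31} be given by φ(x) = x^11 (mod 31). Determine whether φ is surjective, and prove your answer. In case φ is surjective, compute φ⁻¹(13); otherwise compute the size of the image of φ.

3

Since 31 is prime, the nonzero elements of ℤ_{31} form a cyclic group of order 30.
As gcd(11, 30) = 1, raising to the 11th power is a bijection on this group: if s^11 ≡ t^11 then (st^{−1})^11 = 1, and the only element of order dividing gcd(11, 30) = 1 is 1, so s = t.
With φ(0) = 0 this makes φ injective on all of ℤ_{31}, hence bijective (finite equal-size domain and codomain). In particular φ is surjective.
Since φ is surjective, we find the preimage of 13. The inverse of x ↦ x^11 on (ℤ_{31})^× is x ↦ x^11, because 11·11 = 121 = 4·30 + 1 ≡ 1 (mod 30) and x^{30} = 1 for x ≠ 0 (Fermat). So φ⁻¹(13) = 13^11 mod 31.
Repeated squaring mod 31: 13^1 ≡ 13, 13^2 ≡ 13² = 169 ≡ 14, 13^4 ≡ 14² = 196 ≡ 10, 13^8 ≡ 10² = 100 ≡ 7. Since 11 = 8 + 2 + 1, 13^11 ≡ 7·14·13: 7·14 = 98 ≡ 5, then 5·13 = 65 ≡ 3. So 13^11 ≡ 3 (mod 31).
Hence φ⁻¹(13) = 3.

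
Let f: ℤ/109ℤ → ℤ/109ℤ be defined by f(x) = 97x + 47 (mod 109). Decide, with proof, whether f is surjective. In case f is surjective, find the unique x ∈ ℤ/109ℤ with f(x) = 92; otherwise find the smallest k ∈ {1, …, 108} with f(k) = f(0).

By definition, f is surjective if every y in the codomain equals f(x) for some x in the domain.
Since gcd(97, 109) = 1, 97 is invertible modulo 109. Euclid's algorithm: 109 = 1·97 + 12, 97 = 8·12 + 1; back-substituting gives 1 = 9·97 − 8·109, so 97⁻¹ ≡ 9 (mod 109).
For any y ∈ ℤ/109ℤ, x = 9(y − 47) mod 109 satisfies f(x) = 97·9(y − 47) + 47 ≡ y (since 97·9 ≡ 1 mod 109). So every y has a preimage.
Thus f is surjective.
Since f is surjective, we find f⁻¹(92): we need 97x ≡ 92 − 47 ≡ 45 (mod 109). Using 97⁻¹ = 9: x ≡ 9·45 = 405 = 3·109 + 78, so x = 78.
Check: f(78) = 97·78 + 47 = 7613 = 69·109 + 92 ≡ 92 (mod 109).

78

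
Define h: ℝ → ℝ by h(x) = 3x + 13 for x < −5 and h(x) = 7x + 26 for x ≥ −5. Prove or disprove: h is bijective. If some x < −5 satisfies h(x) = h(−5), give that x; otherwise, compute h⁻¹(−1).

Both pieces are strictly increasing (slopes 3 and 7), so each is injective on its own interval.
The left piece maps (−∞, −5) onto (−∞, −2); the right piece maps [−5, ∞) onto [−9, ∞).
These images overlap. In particular h(−5) = −9 (right piece), and solving 3x + 13 = −9 on the left piece gives x = −22/3 < −5.
So h(−22/3) = h(−5) with −22/3 ≠ −5, and h is not injective, hence not bijective. This x = −22/3 is the requested value below −5.

-22/3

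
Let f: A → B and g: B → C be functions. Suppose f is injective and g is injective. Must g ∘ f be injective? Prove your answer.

injective

Suppose (g ∘ f)(u) = (g ∘ f)(v), i.e. g(f(u)) = g(f(v)).
Since g is injective, f(u) = f(v). Since f is injective, u = v. Therefore g ∘ f is injective.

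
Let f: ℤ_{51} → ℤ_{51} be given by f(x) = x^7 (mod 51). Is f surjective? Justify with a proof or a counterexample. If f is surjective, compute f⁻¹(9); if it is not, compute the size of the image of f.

Computing x^7 mod 51 for each x (by repeated squaring, reducing mod 51 at every step), the values f(0), f(1), …, f(50) are: 0, 1, 26, 45, 13, 44, 48, 46, 32, 36, 22, 20, 24, 4, 23, 42, 16, 17, 18, 43, 11, 30, 10, 14, 12, 49, 2, 39, 37, 41, 21, 40, 8, 33, 34, 35, 9, 28, 47, 27, 31, 29, 15, 19, 5, 3, 7, 38, 6, 25, 50.
Every element of ℤ_{51} appears exactly once in this list, so f is a bijection, and in particular surjective.
Since f is surjective, we read off the preimage of 9 from the same table: f(36) = 9, so f⁻¹(9) = 36.

36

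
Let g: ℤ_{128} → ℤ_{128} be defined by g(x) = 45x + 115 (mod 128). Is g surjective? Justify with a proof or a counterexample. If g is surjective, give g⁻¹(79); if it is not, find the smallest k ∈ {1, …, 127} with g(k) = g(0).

Recall that g is surjective if every y in the codomain equals g(x) for some x in the domain.
Since gcd(45, 128) = 1, 45 is invertible modulo 128. Euclid's algorithm: 128 = 2·45 + 38, 45 = 1·38 + 7, 38 = 5·7 + 3, 7 = 2·3 + 1; back-substituting gives 1 = 37·45 − 13·128, so 45⁻¹ ≡ 37 (mod 128).
Then y ↦ 37(y − 115) is a two-sided inverse to g, so every y ∈ ℤ_{128} has a preimage.
Thus g is surjective.
Since g is surjective, we compute g⁻¹(79): solve 45x + 115 ≡ 79 (mod 128), i.e. 45x ≡ 92 (mod 128).
Multiplying by 45⁻¹ = 37 gives x ≡ 37·92 = 3404 = 26·128 + 76 ≡ 76 (mod 128).
Check: g(76) = 45·76 + 115 = 3535 = 27·128 + 79 ≡ 79 (mod 128).

76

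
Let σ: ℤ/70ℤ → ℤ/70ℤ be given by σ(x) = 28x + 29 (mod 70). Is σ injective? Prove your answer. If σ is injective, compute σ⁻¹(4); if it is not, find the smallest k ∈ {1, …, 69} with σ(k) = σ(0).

We have gcd(28, 70) = 14 > 1. Taking x_1 = 0 and x_2 = 5: σ(0) = 29 and σ(5) = 28·5 + 29 = 169 ≡ 29 (mod 70).
So σ(0) = σ(5) while 0 ≠ 5, therefore σ is not injective.
Since σ is not injective, we find the least positive k with σ(k) = σ(0): this means 28k ≡ 0 (mod 70), i.e. 70 ∣ 28k. Since gcd(28, 70) = 14, dividing through by 14 this holds exactly when 5 ∣ 2k, and as gcd(2, 5) = 1, exactly when 5 ∣ k.
The smallest positive such k is 5.

5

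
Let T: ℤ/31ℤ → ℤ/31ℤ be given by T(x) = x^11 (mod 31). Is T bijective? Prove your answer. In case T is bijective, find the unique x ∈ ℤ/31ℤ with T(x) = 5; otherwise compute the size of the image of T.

25

Since 31 is prime, the nonzero elements of ℤ/31ℤ form a cyclic group of order 30.
As gcd(11, 30) = 1, raising to the 11th power is a bijection on this group: if u^11 ≡ v^11 then (uv^{−1})^11 = 1, and the only element of order dividing gcd(11, 30) = 1 is 1, so u = v.
With T(0) = 0 this makes T injective on all of ℤ/31ℤ, hence bijective (finite equal-size domain and codomain). In particular T is bijective.
Since T is bijective, we find the preimage of 5. The inverse of x ↦ x^11 on (ℤ/31ℤ)^× is x ↦ x^11, because 11·11 = 121 = 4·30 + 1 ≡ 1 (mod 30) and x^{30} = 1 for x ≠ 0 (Fermat). So T⁻¹(5) = 5^11 mod 31.
Repeated squaring mod 31: 5^1 ≡ 5, 5^2 ≡ 5² = 25, 5^4 ≡ 25² = 625 ≡ 5, 5^8 ≡ 5² = 25. Since 11 = 8 + 2 + 1, 5^11 ≡ 25·25·5: 25·25 = 625 ≡ 5, then 5·5 = 25. So 5^11 ≡ 25 (mod 31).
Hence T⁻¹(5) = 25.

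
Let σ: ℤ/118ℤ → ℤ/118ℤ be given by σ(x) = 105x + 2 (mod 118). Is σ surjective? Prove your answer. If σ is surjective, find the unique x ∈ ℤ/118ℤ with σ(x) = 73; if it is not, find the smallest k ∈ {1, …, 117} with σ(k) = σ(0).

Since gcd(105, 118) = 1, 105 is invertible modulo 118. Euclid's algorithm: 118 = 1·105 + 13, 105 = 8·13 + 1; back-substituting gives 1 = 9·105 − 8·118, so 105⁻¹ ≡ 9 (mod 118).
For any y ∈ ℤ/118ℤ, x = 9(y − 2) mod 118 satisfies σ(x) = 105·9(y − 2) + 2 ≡ y (since 105·9 ≡ 1 mod 118). So every y has a preimage.
Thus σ is surjective.
Since σ is surjective, we find σ⁻¹(73): we need 105x ≡ 73 − 2 ≡ 71 (mod 118). Using 105⁻¹ = 9: x ≡ 9·71 = 639 = 5·118 + 49, so x = 49.
Check: σ(49) = 105·49 + 2 = 5147 = 43·118 + 73 ≡ 73 (mod 118).

49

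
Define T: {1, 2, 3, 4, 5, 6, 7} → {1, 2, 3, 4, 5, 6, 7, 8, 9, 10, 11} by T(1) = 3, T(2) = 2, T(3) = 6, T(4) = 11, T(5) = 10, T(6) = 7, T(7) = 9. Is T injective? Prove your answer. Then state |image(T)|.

The values T(1), …, T(7) are 3, 2, 6, 11, 10, 7, 9 — all distinct.
So T(s) = T(t) only when s = t, and T is injective.
The image of T is {2, 3, 6, 7, 9, 10, 11}, which has 7 elements.

7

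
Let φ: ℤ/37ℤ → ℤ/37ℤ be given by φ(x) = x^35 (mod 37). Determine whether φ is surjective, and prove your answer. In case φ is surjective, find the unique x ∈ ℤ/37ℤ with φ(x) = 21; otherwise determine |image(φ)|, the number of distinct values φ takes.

30

Since 37 is prime, the nonzero elements of ℤ/37ℤ form a cyclic group of order 36.
As gcd(35, 36) = 1, raising to the 35th power is a bijection on this group: if s^35 ≡ t^35 then (st^{−1})^35 = 1, and the only element of order dividing gcd(35, 36) = 1 is 1, so s = t.
With φ(0) = 0 this makes φ injective on all of ℤ/37ℤ, hence bijective (finite equal-size domain and codomain). In particular φ is surjective.
Since φ is surjective, we find the preimage of 21. The inverse of x ↦ x^35 on (ℤ/37ℤ)^× is x ↦ x^35, because 35·35 = 1225 = 34·36 + 1 ≡ 1 (mod 36) and x^{36} = 1 for x ≠ 0 (Fermat). So φ⁻¹(21) = 21^35 mod 37.
Repeated squaring mod 37: 21^1 ≡ 21, 21^2 ≡ 21² = 441 ≡ 34, 21^4 ≡ 34² = 1156 ≡ 9, 21^8 ≡ 9² = 81 ≡ 7, 21^16 ≡ 7² = 49 ≡ 12, 21^32 ≡ 12² = 144 ≡ 33. Since 35 = 32 + 2 + 1, 21^35 ≡ 33·34·21: 33·34 = 1122 ≡ 12, then 12·21 = 252 ≡ 30. So 21^35 ≡ 30 (mod 37).
Hence φ⁻¹(21) = 30.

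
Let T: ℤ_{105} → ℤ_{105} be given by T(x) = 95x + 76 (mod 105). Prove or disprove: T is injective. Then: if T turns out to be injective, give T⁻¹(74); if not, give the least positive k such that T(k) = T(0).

We have gcd(95, 105) = 5 > 1. Taking u = 0 and v = 21: T(0) = 76 and T(21) = 95·21 + 76 = 2071 ≡ 76 (mod 105).
So T(0) = T(21) while 0 ≠ 21, so T is not injective.
Since T is not injective, we find the least positive k with T(k) = T(0): this means 95k ≡ 0 (mod 105), i.e. 105 ∣ 95k. Since gcd(95, 105) = 5, dividing through by 5 this holds exactly when 21 ∣ 19k, and as gcd(19, 21) = 1, exactly when 21 ∣ k.
The smallest positive such k is 21.

21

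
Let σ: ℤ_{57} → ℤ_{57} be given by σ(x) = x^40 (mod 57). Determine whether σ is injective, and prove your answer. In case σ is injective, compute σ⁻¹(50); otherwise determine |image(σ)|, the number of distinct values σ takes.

σ(8): Repeated squaring mod 57: 8^1 ≡ 8, 8^2 ≡ 8² = 64 ≡ 7, 8^4 ≡ 7² = 49, 8^8 ≡ 49² = 2401 ≡ 7, 8^16 ≡ 7² = 49, 8^32 ≡ 49² = 2401 ≡ 7. Since 40 = 32 + 8, 8^40 ≡ 7·7: 7·7 = 49. So 8^40 ≡ 49 (mod 57).
σ(11): Repeated squaring mod 57: 11^1 ≡ 11, 11^2 ≡ 11² = 121 ≡ 7, 11^4 ≡ 7² = 49, 11^8 ≡ 49² = 2401 ≡ 7, 11^16 ≡ 7² = 49, 11^32 ≡ 49² = 2401 ≡ 7. Since 40 = 32 + 8, 11^40 ≡ 7·7: 7·7 = 49. So 11^40 ≡ 49 (mod 57).
So σ(8) = σ(11) = 49 while 8 ≠ 11, hence σ is not injective.
Since σ is not injective, we determine |image(σ)|. Computing x^40 mod 57 for each x (by repeated squaring, reducing mod 57 at every step), the values σ(0), σ(1), …, σ(56) are: 0, 1, 16, 24, 28, 55, 42, 7, 49, 6, 25, 49, 45, 4, 55, 9, 43, 16, 39, 19, 1, 54, 43, 28, 36, 4, 7, 30, 25, 25, 30, 7, 4, 36, 28, 43, 54, 1, 19, 39, 16, 43, 9, 55, 4, 45, 49, 25, 6, 49, 7, 42, 55, 28, 24, 16, 1.
The distinct values are {0, 1, 4, 6, 7, 9, 16, 19, 24, 25, 28, 30, 36, 39, 42, 43, 45, 49, 54, 55}; there are 20 of them.

20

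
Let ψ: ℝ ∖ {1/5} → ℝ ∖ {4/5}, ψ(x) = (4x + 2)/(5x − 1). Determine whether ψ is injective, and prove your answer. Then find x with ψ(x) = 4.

Suppose ψ(u) = ψ(v). Cross-multiplying: (4u + 2)(5v − 1) = (4v + 2)(5u − 1).
Expanding both sides and cancelling the symmetric terms leaves −14·(u − v) = 0. Since −14 ≠ 0, u = v. Hence ψ is injective.
Solving ψ(x) = 4: cross-multiplying gives 4x + 2 = 4(5x − 1), which rearranges to −16x = −6, so x = 3/8.

3/8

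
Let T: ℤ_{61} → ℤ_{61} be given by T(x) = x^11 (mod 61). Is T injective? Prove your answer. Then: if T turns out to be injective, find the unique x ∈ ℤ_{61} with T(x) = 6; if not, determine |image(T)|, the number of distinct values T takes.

44

Since 61 is prime, the nonzero elements of ℤ_{61} form a cyclic group of order 60.
As gcd(11, 60) = 1, raising to the 11th power is a bijection on this group: if x_1^11 ≡ x_2^11 then (x_1x_2^{−1})^11 = 1, and the only element of order dividing gcd(11, 60) = 1 is 1, so x_1 = x_2.
With T(0) = 0 this makes T injective on all of ℤ_{61}, hence bijective (finite equal-size domain and codomain). In particular T is injective.
Since T is injective, we find the preimage of 6. The inverse of x ↦ x^11 on (ℤ_{61})^× is x ↦ x^11, because 11·11 = 121 = 2·60 + 1 ≡ 1 (mod 60) and x^{60} = 1 for x ≠ 0 (Fermat). So T⁻¹(6) = 6^11 mod 61.
Repeated squaring mod 61: 6^1 ≡ 6, 6^2 ≡ 6² = 36, 6^4 ≡ 36² = 1296 ≡ 15, 6^8 ≡ 15² = 225 ≡ 42. Since 11 = 8 + 2 + 1, 6^11 ≡ 42·36·6: 42·36 = 1512 ≡ 48, then 48·6 = 288 ≡ 44. So 6^11 ≡ 44 (mod 61).
Hence T⁻¹(6) = 44.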